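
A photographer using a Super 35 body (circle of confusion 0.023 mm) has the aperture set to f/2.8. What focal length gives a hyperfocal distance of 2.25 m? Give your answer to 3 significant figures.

From H = f²/(N·c) + f, with f ≪ H: f ≈ √(H·N·c) = √(2250 × 2.8 × 0.023) = √144.90 ≈ 12.04 mm.
The +f correction barely moves this — solving exactly, f² + N·c·f − N·c·H = 0 ⇒ f = (−N·c + √((N·c)² + 4·N·c·H))/2 = (−0.0644 + √579.60)/2 ≈ 12.005 mm, so f ≈ 12.0 mm.

12.0 mm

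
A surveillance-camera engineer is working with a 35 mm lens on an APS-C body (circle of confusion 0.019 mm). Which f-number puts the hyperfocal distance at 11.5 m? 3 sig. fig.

Rearrange H = f²/(N·c) + f for N: N = f² / ((H − f)·c).
N = 35² / ((11500 − 35) × 0.019) = 1225 / 217.8 ≈ 5.62.

f/5.62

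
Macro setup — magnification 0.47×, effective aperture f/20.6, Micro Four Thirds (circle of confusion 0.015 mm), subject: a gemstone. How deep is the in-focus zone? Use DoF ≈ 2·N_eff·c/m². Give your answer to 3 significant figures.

At magnification m, DoF ≈ 2·N_eff·c/m² = 2 × 20.6 × 0.015 / 0.47² = 0.618 / 0.2209 ≈ 2.8 mm.

2.80 mm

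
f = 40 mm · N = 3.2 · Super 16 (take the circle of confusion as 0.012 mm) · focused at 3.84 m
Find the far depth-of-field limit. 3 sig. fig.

Hyperfocal distance H = f²/(N·c) + f = 40²/(3.2 × 0.012) + 40 = 1600/0.0384 + 40 ≈ 41706.7 mm ≈ 41.71 m.
Far limit Df = s·(H − f)/(H − s) = 3840 × (41706.7 − 40) / (41706.7 − 3840) = 3840 × 41666.7 / 37866.7 ≈ 4225.4 mm ≈ 4.23 m.

4.23 m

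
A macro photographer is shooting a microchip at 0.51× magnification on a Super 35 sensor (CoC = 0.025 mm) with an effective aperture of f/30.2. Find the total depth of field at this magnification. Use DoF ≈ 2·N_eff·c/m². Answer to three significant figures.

5.81 mm

At magnification m, DoF ≈ 2·N_eff·c/m² = 2 × 30.2 × 0.025 / 0.51² = 1.51 / 0.2601 ≈ 5.81 mm.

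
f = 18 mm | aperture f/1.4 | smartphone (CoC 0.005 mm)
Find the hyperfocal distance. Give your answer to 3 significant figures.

46.3 m

Hyperfocal distance H = f²/(N·c) + f = 18²/(1.4 × 0.005) + 18 = 324/0.007 + 18 ≈ 46303.7 mm ≈ 46.3 m.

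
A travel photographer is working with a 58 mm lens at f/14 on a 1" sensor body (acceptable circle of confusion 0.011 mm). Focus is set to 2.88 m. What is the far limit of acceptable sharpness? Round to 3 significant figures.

3.31 m

Hyperfocal distance H = f²/(N·c) + f = 58²/(14 × 0.011) + 58 = 3364/0.154 + 58 ≈ 21902.2 mm ≈ 21.90 m.
Far limit Df = s·(H − f)/(H − s) = 2880 × (21902.2 − 58) / (21902.2 − 2880) = 2880 × 21844.2 / 19022.2 ≈ 3307.3 mm ≈ 3.31 m.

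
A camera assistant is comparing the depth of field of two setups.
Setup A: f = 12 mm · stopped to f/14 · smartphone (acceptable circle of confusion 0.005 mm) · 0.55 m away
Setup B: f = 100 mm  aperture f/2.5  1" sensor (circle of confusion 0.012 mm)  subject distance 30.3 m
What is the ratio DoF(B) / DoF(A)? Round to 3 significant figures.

Setup A: H = 12²/(14×0.005) + 12 ≈ 2069.1 mm; DoF = Df − Dn = 744.78 − 435.98 ≈ 308.80 mm.
Setup B: H = 100²/(2.5×0.012) + 100 ≈ 333433.3 mm; DoF = Df − Dn = 33318.7 − 27782.9 ≈ 5535.8 mm.
Ratio = 5535.8 / 308.80 ≈ 17.9.

17.9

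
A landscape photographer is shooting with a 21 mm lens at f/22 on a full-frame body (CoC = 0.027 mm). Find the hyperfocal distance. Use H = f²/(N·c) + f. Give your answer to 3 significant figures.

0.763 m

Hyperfocal distance H = f²/(N·c) + f = 21²/(22 × 0.027) + 21 = 441/0.594 + 21 ≈ 763.4 mm ≈ 0.763 m.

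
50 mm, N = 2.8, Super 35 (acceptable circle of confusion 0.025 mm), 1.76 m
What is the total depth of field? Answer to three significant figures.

Hyperfocal distance H = f²/(N·c) + f = 50²/(2.8 × 0.025) + 50 = 2500/0.07 + 50 ≈ 35764.3 mm ≈ 35.76 m.
Near limit Dn = s·(H − f)/(H + s − 2f) = 1760 × (35764.3 − 50) / (35764.3 + 1760 − 2 × 50) = 1760 × 35714.3 / 37424.3 ≈ 1679.58 mm.
Far limit Df = s·(H − f)/(H − s) = 1760 × (35764.3 − 50) / (35764.3 − 1760) = 1760 × 35714.3 / 34004.3 ≈ 1848.51 mm.
Depth of field = Df − Dn = 1848.51 − 1679.58 ≈ 168.93 mm.

169 mm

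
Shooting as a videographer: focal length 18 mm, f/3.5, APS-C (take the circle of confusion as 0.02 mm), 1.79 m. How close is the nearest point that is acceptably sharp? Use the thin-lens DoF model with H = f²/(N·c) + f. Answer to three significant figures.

1.29 m

Hyperfocal distance H = f²/(N·c) + f = 18²/(3.5 × 0.02) + 18 = 324/0.07 + 18 ≈ 4646.6 mm ≈ 4.647 m.
Near limit Dn = s·(H − f)/(H + s − 2f) = 1790 × (4646.6 − 18) / (4646.6 + 1790 − 2 × 18) = 1790 × 4628.6 / 6400.6 ≈ 1294.4 mm ≈ 1.29 m.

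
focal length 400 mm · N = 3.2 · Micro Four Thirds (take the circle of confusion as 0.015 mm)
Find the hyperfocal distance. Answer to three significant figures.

Hyperfocal distance H = f²/(N·c) + f = 400²/(3.2 × 0.015) + 400 = 160000/0.048 + 400 ≈ 3333733.3 mm ≈ 3330 m.

3330 m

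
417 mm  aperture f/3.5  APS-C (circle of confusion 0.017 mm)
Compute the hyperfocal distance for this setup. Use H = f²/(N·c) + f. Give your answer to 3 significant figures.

Hyperfocal distance H = f²/(N·c) + f = 417²/(3.5 × 0.017) + 417 = 173889/0.0595 + 417 ≈ 2922921.2 mm ≈ 2920 m.

2920 m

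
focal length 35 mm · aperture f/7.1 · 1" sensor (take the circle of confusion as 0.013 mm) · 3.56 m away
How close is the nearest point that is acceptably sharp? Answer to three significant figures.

2.81 m

Hyperfocal distance H = f²/(N·c) + f = 35²/(7.1 × 0.013) + 35 = 1225/0.0923 + 35 ≈ 13306.9 mm ≈ 13.31 m.
Near limit Dn = s·(H − f)/(H + s − 2f) = 3560 × (13306.9 − 35) / (13306.9 + 3560 − 2 × 35) = 3560 × 13271.9 / 16796.9 ≈ 2812.9 mm ≈ 2.81 m.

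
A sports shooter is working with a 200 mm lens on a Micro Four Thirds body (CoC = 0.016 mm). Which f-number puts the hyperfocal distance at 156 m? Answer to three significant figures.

f/16

Rearrange H = f²/(N·c) + f for N: N = f² / ((H − f)·c).
N = 200² / ((156000 − 200) × 0.016) = 40000 / 2493 ≈ 16.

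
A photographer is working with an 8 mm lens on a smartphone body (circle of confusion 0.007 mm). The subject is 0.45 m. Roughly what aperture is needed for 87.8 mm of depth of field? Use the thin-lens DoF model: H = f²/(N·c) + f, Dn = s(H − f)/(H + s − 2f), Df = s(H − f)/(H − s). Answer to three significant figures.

f/2.00

Write h = H − f = f²/(N·c). The thin-lens limits are Dn = s·h/(h + (s−f)) and Df = s·h/(h − (s−f)), so DoF = Df − Dn = 2·s·(s−f)·h / (h² − (s−f)²).
That is a quadratic in h: DoF·h² − 2·s·(s−f)·h − DoF·(s−f)² = 0 ⇒ h = (s−f)·(s + √(s² + DoF²)) / DoF = 442 × (450 + √(450² + 87.8²)) / 87.8 = 442 × (450 + 458.485) / 87.8 ≈ 4573.5 mm.
Then N = f²/(c·h) = 8² / (0.007 × 4573.5) = 64 / 32.014 ≈ 2.00.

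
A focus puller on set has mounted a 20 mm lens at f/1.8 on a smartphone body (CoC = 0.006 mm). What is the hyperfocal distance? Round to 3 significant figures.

37.1 m

Hyperfocal distance H = f²/(N·c) + f = 20²/(1.8 × 0.006) + 20 = 400/0.0108 + 20 ≈ 37057.0 mm ≈ 37.1 m.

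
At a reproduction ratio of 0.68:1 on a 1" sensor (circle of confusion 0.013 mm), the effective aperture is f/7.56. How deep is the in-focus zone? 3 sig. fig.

At magnification m, DoF ≈ 2·N_eff·c/m² = 2 × 7.56 × 0.013 / 0.68² = 0.1966 / 0.4624 ≈ 0.425 mm.

0.425 mm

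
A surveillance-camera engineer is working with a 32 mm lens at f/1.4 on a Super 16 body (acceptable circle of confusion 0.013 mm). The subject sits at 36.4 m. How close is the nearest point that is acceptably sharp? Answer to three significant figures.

Hyperfocal distance H = f²/(N·c) + f = 32²/(1.4 × 0.013) + 32 = 1024/0.0182 + 32 ≈ 56295.7 mm ≈ 56.30 m.
Near limit Dn = s·(H − f)/(H + s − 2f) = 36400 × (56295.7 − 32) / (56295.7 + 36400 − 2 × 32) = 36400 × 56263.7 / 92631.7 ≈ 22109 mm ≈ 22.1 m.

22.1 m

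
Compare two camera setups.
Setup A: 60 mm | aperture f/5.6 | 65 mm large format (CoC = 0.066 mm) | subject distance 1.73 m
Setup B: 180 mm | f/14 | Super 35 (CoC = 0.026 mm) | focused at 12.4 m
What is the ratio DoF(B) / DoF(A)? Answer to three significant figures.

5.68

Setup A: H = 60²/(5.6×0.066) + 60 ≈ 9800.3 mm; DoF = Df − Dn = 2087.99 − 1476.80 ≈ 611.19 mm.
Setup B: H = 180²/(14×0.026) + 180 ≈ 89191.0 mm; DoF = Df − Dn = 14373.3 − 10903.1 ≈ 3470.2 mm.
Ratio = 3470.2 / 611.19 ≈ 5.68.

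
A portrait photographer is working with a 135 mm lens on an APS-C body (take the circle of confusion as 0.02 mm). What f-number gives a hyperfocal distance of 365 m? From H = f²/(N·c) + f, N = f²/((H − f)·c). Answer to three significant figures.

f/2.50

Rearrange H = f²/(N·c) + f for N: N = f² / ((H − f)·c).
N = 135² / ((365000 − 135) × 0.02) = 18225 / 7297 ≈ 2.50.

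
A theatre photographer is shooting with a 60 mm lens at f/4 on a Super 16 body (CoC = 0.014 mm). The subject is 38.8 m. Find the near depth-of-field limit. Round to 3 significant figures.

24.2 m

Hyperfocal distance H = f²/(N·c) + f = 60²/(4 × 0.014) + 60 = 3600/0.056 + 60 ≈ 64345.7 mm ≈ 64.35 m.
Near limit Dn = s·(H − f)/(H + s − 2f) = 38800 × (64345.7 − 60) / (64345.7 + 38800 − 2 × 60) = 38800 × 64285.7 / 103025.7 ≈ 24210 mm ≈ 24.2 m.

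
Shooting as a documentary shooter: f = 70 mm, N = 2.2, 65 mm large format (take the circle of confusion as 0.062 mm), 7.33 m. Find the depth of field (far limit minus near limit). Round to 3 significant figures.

Hyperfocal distance H = f²/(N·c) + f = 70²/(2.2 × 0.062) + 70 = 4900/0.1364 + 70 ≈ 35993.8 mm ≈ 35.99 m.
Near limit Dn = s·(H − f)/(H + s − 2f) = 7330 × (35993.8 − 70) / (35993.8 + 7330 − 2 × 70) = 7330 × 35923.8 / 43183.8 ≈ 6097.7 mm.
Far limit Df = s·(H − f)/(H − s) = 7330 × (35993.8 − 70) / (35993.8 − 7330) = 7330 × 35923.8 / 28663.8 ≈ 9186.6 mm.
Depth of field = Df − Dn = 9186.6 − 6097.7 ≈ 3088.9 mm ≈ 3.09 m.

3.09 m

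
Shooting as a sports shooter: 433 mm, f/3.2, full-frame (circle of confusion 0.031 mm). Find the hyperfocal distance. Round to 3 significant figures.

Hyperfocal distance H = f²/(N·c) + f = 433²/(3.2 × 0.031) + 433 = 187489/0.0992 + 433 ≈ 1890443.1 mm ≈ 1890 m.

1890 m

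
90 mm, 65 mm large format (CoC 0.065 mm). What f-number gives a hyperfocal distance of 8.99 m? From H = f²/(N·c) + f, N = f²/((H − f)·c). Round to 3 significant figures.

f/14

Rearrange H = f²/(N·c) + f for N: N = f² / ((H − f)·c).
N = 90² / ((8990 − 90) × 0.065) = 8100 / 578.5 ≈ 14.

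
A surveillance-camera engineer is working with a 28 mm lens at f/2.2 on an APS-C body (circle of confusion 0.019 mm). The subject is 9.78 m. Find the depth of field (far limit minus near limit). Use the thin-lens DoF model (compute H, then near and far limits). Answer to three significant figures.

Hyperfocal distance H = f²/(N·c) + f = 28²/(2.2 × 0.019) + 28 = 784/0.0418 + 28 ≈ 18784.0 mm ≈ 18.78 m.
Near limit Dn = s·(H − f)/(H + s − 2f) = 9780 × (18784.0 − 28) / (18784.0 + 9780 − 2 × 28) = 9780 × 18756.0 / 28508.0 ≈ 6434 mm.
Far limit Df = s·(H − f)/(H − s) = 9780 × (18784.0 − 28) / (18784.0 − 9780) = 9780 × 18756.0 / 9004.0 ≈ 20372 mm.
Depth of field = Df − Dn = 20372 − 6434 ≈ 13938 mm ≈ 13.9 m.

13.9 m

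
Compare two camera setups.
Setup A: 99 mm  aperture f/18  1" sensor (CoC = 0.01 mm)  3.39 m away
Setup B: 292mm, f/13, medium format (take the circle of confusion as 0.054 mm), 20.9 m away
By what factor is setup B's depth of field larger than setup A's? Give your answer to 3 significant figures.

Setup A: H = 99²/(18×0.01) + 99 ≈ 54549.0 mm; DoF = Df − Dn = 3608.07 − 3196.78 ≈ 411.29 mm.
Setup B: H = 292²/(13×0.054) + 292 ≈ 121750.7 mm; DoF = Df − Dn = 25170.7 − 17868.3 ≈ 7302.4 mm.
Ratio = 7302.4 / 411.29 ≈ 17.8.

17.8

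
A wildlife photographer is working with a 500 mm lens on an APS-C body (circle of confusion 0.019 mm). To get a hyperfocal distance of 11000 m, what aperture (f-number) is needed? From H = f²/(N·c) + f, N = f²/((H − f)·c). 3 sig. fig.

f/1.20

Rearrange H = f²/(N·c) + f for N: N = f² / ((H − f)·c).
N = 500² / ((11000000 − 500) × 0.019) = 250000 / 208990 ≈ 1.20.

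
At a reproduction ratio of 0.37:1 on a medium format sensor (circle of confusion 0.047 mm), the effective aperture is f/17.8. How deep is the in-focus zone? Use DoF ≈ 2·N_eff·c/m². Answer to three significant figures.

12.2 mm

At magnification m, DoF ≈ 2·N_eff·c/m² = 2 × 17.8 × 0.047 / 0.37² = 1.673 / 0.1369 ≈ 12.2 mm.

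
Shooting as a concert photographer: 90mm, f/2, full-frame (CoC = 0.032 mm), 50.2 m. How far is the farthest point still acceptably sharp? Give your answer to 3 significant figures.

Hyperfocal distance H = f²/(N·c) + f = 90²/(2 × 0.032) + 90 = 8100/0.064 + 90 ≈ 126652.5 mm ≈ 126.7 m.
Far limit Df = s·(H − f)/(H − s) = 50200 × (126652.5 − 90) / (126652.5 − 50200) = 50200 × 126562.5 / 76452.5 ≈ 83103 mm ≈ 83.1 m.

83.1 m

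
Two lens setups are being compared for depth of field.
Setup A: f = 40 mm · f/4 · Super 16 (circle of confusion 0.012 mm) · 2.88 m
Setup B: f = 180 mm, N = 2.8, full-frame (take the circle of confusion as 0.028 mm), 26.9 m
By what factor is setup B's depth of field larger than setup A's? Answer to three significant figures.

7.07

Setup A: H = 40²/(4×0.012) + 40 ≈ 33373.3 mm; DoF = Df − Dn = 3148.23 − 2653.89 ≈ 494.34 mm.
Setup B: H = 180²/(2.8×0.028) + 180 ≈ 413445.3 mm; DoF = Df − Dn = 28759.5 − 25266.4 ≈ 3493.1 mm.
Ratio = 3493.1 / 494.34 ≈ 7.07.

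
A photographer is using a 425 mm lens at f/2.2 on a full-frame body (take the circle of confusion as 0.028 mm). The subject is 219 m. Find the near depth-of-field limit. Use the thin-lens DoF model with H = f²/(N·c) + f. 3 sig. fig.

Hyperfocal distance H = f²/(N·c) + f = 425²/(2.2 × 0.028) + 425 = 180625/0.0616 + 425 ≈ 2932649.0 mm ≈ 2933 m.
Near limit Dn = s·(H − f)/(H + s − 2f) = 219000 × (2932649.0 − 425) / (2932649.0 + 219000 − 2 × 425) = 219000 × 2932224.0 / 3150799.0 ≈ 203808 mm ≈ 204 m.

204 m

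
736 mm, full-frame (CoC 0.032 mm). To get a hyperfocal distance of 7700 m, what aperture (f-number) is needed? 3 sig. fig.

Rearrange H = f²/(N·c) + f for N: N = f² / ((H − f)·c).
N = 736² / ((7700000 − 736) × 0.032) = 541696 / 246376 ≈ 2.20.

f/2.20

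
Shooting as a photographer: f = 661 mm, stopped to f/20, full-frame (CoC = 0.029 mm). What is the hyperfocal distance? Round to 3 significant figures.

Hyperfocal distance H = f²/(N·c) + f = 661²/(20 × 0.029) + 661 = 436921/0.58 + 661 ≈ 753973.1 mm ≈ 754 m.

754 m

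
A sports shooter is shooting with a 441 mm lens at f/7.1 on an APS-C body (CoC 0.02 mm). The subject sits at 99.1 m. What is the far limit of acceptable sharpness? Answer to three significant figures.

Hyperfocal distance H = f²/(N·c) + f = 441²/(7.1 × 0.02) + 441 = 194481/0.142 + 441 ≈ 1370025.5 mm ≈ 1370 m.
Far limit Df = s·(H − f)/(H − s) = 99100 × (1370025.5 − 441) / (1370025.5 − 99100) = 99100 × 1369584.5 / 1270925.5 ≈ 106793 mm ≈ 107 m.

107 m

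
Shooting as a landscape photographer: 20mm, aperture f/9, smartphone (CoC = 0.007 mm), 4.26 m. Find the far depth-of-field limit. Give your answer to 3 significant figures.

12.8 m

Hyperfocal distance H = f²/(N·c) + f = 20²/(9 × 0.007) + 20 = 400/0.063 + 20 ≈ 6369.2 mm ≈ 6.369 m.
Far limit Df = s·(H − f)/(H − s) = 4260 × (6369.2 − 20) / (6369.2 − 4260) = 4260 × 6349.2 / 2109.2 ≈ 12824 mm ≈ 12.8 m.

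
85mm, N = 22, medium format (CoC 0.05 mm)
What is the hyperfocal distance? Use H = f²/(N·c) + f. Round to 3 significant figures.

Hyperfocal distance H = f²/(N·c) + f = 85²/(22 × 0.05) + 85 = 7225/1.1 + 85 ≈ 6653.2 mm ≈ 6.65 m.

6.65 m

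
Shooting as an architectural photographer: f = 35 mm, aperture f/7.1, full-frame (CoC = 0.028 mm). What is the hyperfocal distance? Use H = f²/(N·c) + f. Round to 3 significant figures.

6.20 m

Hyperfocal distance H = f²/(N·c) + f = 35²/(7.1 × 0.028) + 35 = 1225/0.1988 + 35 ≈ 6197.0 mm ≈ 6.20 m.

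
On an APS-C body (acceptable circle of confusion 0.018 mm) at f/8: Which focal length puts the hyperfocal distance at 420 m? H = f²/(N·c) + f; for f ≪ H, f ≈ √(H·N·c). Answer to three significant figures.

From H = f²/(N·c) + f, with f ≪ H: f ≈ √(H·N·c) = √(420000 × 8 × 0.018) = √60480 ≈ 245.9 mm.
The +f correction barely moves this — solving exactly, f² + N·c·f − N·c·H = 0 ⇒ f = (−N·c + √((N·c)² + 4·N·c·H))/2 = (−0.144 + √241920)/2 ≈ 245.85 mm, so f ≈ 246 mm.

246 mm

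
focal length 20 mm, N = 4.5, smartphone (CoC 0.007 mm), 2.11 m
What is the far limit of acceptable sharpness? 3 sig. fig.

Hyperfocal distance H = f²/(N·c) + f = 20²/(4.5 × 0.007) + 20 = 400/0.0315 + 20 ≈ 12718.4 mm ≈ 12.72 m.
Far limit Df = s·(H − f)/(H − s) = 2110 × (12718.4 − 20) / (12718.4 − 2110) = 2110 × 12698.4 / 10608.4 ≈ 2525.7 mm ≈ 2.53 m.

2.53 m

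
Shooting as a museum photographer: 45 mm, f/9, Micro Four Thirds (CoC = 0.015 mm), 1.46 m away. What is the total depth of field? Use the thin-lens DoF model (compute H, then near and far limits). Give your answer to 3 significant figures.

Hyperfocal distance H = f²/(N·c) + f = 45²/(9 × 0.015) + 45 = 2025/0.135 + 45 ≈ 15045.0 mm ≈ 15.04 m.
Near limit Dn = s·(H − f)/(H + s − 2f) = 1460 × (15045.0 − 45) / (15045.0 + 1460 − 2 × 45) = 1460 × 15000.0 / 16415.0 ≈ 1334.15 mm.
Far limit Df = s·(H − f)/(H − s) = 1460 × (15045.0 − 45) / (15045.0 − 1460) = 1460 × 15000.0 / 13585.0 ≈ 1612.07 mm.
Depth of field = Df − Dn = 1612.07 − 1334.15 ≈ 277.92 mm.

278 mm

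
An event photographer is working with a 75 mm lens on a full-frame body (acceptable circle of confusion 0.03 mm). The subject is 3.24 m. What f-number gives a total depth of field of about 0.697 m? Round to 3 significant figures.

Write h = H − f = f²/(N·c). The thin-lens limits are Dn = s·h/(h + (s−f)) and Df = s·h/(h − (s−f)), so DoF = Df − Dn = 2·s·(s−f)·h / (h² − (s−f)²).
That is a quadratic in h: DoF·h² − 2·s·(s−f)·h − DoF·(s−f)² = 0 ⇒ h = (s−f)·(s + √(s² + DoF²)) / DoF = 3165 × (3240 + √(3240² + 697²)) / 697 = 3165 × (3240 + 3314.12) / 697 ≈ 29762 mm.
Then N = f²/(c·h) = 75² / (0.03 × 29762) = 5625 / 892.85 ≈ 6.30.

f/6.30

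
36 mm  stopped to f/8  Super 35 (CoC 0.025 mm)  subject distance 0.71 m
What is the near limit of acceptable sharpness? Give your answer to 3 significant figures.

0.643 m

Hyperfocal distance H = f²/(N·c) + f = 36²/(8 × 0.025) + 36 = 1296/0.2 + 36 ≈ 6516.0 mm ≈ 6.516 m.
Near limit Dn = s·(H − f)/(H + s − 2f) = 710 × (6516.0 − 36) / (6516.0 + 710 − 2 × 36) = 710 × 6480.0 / 7154.0 ≈ 643.11 mm ≈ 0.643 m.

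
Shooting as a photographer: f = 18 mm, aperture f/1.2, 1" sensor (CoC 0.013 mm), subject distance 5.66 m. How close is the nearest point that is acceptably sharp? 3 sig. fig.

Hyperfocal distance H = f²/(N·c) + f = 18²/(1.2 × 0.013) + 18 = 324/0.0156 + 18 ≈ 20787.2 mm ≈ 20.79 m.
Near limit Dn = s·(H − f)/(H + s − 2f) = 5660 × (20787.2 − 18) / (20787.2 + 5660 − 2 × 18) = 5660 × 20769.2 / 26411.2 ≈ 4450.9 mm ≈ 4.45 m.

4.45 m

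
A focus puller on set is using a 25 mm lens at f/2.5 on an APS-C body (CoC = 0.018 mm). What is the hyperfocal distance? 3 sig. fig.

Hyperfocal distance H = f²/(N·c) + f = 25²/(2.5 × 0.018) + 25 = 625/0.045 + 25 ≈ 13913.9 mm ≈ 13.9 m.

13.9 m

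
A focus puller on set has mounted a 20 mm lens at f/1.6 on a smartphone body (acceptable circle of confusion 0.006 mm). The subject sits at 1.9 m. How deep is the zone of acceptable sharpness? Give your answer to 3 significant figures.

172 mm

Hyperfocal distance H = f²/(N·c) + f = 20²/(1.6 × 0.006) + 20 = 400/0.0096 + 20 ≈ 41686.7 mm ≈ 41.69 m.
Near limit Dn = s·(H − f)/(H + s − 2f) = 1900 × (41686.7 − 20) / (41686.7 + 1900 − 2 × 20) = 1900 × 41666.7 / 43546.7 ≈ 1817.97 mm.
Far limit Df = s·(H − f)/(H − s) = 1900 × (41686.7 − 20) / (41686.7 − 1900) = 1900 × 41666.7 / 39786.7 ≈ 1989.78 mm.
Depth of field = Df − Dn = 1989.78 − 1817.97 ≈ 171.81 mm.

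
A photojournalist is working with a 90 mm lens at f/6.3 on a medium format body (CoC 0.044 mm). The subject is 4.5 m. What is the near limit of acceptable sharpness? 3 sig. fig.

3.91 m

Hyperfocal distance H = f²/(N·c) + f = 90²/(6.3 × 0.044) + 90 = 8100/0.2772 + 90 ≈ 29310.8 mm ≈ 29.31 m.
Near limit Dn = s·(H − f)/(H + s − 2f) = 4500 × (29310.8 − 90) / (29310.8 + 4500 − 2 × 90) = 4500 × 29220.8 / 33630.8 ≈ 3909.9 mm ≈ 3.91 m.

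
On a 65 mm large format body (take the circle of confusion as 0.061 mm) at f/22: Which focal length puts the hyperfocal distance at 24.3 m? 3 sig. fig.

180 mm

From H = f²/(N·c) + f, with f ≪ H: f ≈ √(H·N·c) = √(24300 × 22 × 0.061) = √32611 ≈ 180.6 mm.
Exact: f² + N·c·f − N·c·H = 0 ⇒ f = (−N·c + √((N·c)² + 4·N·c·H))/2 = (−1.342 + √130444)/2 ≈ 179.91 mm ≈ 180 mm.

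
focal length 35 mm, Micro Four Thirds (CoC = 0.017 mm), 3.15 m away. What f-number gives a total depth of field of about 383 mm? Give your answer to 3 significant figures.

f/1.40

Write h = H − f = f²/(N·c). The thin-lens limits are Dn = s·h/(h + (s−f)) and Df = s·h/(h − (s−f)), so DoF = Df − Dn = 2·s·(s−f)·h / (h² − (s−f)²).
That is a quadratic in h: DoF·h² − 2·s·(s−f)·h − DoF·(s−f)² = 0 ⇒ h = (s−f)·(s + √(s² + DoF²)) / DoF = 3115 × (3150 + √(3150² + 383²)) / 383 = 3115 × (3150 + 3173.20) / 383 ≈ 51428 mm.
Then N = f²/(c·h) = 35² / (0.017 × 51428) = 1225 / 874.27 ≈ 1.40.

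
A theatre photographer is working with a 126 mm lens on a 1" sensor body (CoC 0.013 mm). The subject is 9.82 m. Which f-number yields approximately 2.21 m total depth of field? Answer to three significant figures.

Write h = H − f = f²/(N·c). The thin-lens limits are Dn = s·h/(h + (s−f)) and Df = s·h/(h − (s−f)), so DoF = Df − Dn = 2·s·(s−f)·h / (h² − (s−f)²).
That is a quadratic in h: DoF·h² − 2·s·(s−f)·h − DoF·(s−f)² = 0 ⇒ h = (s−f)·(s + √(s² + DoF²)) / DoF = 9694 × (9820 + √(9820² + 2210²)) / 2210 = 9694 × (9820 + 10065.6) / 2210 ≈ 87227 mm.
Then N = f²/(c·h) = 126² / (0.013 × 87227) = 15876 / 1133.9 ≈ 14.

f/14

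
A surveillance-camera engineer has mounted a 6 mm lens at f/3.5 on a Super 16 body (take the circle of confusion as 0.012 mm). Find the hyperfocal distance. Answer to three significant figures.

Hyperfocal distance H = f²/(N·c) + f = 6²/(3.5 × 0.012) + 6 = 36/0.042 + 6 ≈ 863.1 mm ≈ 0.863 m.

0.863 m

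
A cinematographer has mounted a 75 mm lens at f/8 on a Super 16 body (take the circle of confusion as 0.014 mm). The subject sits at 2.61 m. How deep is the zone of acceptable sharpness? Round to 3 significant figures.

Hyperfocal distance H = f²/(N·c) + f = 75²/(8 × 0.014) + 75 = 5625/0.112 + 75 ≈ 50298.2 mm ≈ 50.30 m.
Near limit Dn = s·(H − f)/(H + s − 2f) = 2610 × (50298.2 − 75) / (50298.2 + 2610 − 2 × 75) = 2610 × 50223.2 / 52758.2 ≈ 2484.59 mm.
Far limit Df = s·(H − f)/(H − s) = 2610 × (50298.2 − 75) / (50298.2 − 2610) = 2610 × 50223.2 / 47688.2 ≈ 2748.74 mm.
Depth of field = Df − Dn = 2748.74 − 2484.59 ≈ 264.15 mm.

264 mm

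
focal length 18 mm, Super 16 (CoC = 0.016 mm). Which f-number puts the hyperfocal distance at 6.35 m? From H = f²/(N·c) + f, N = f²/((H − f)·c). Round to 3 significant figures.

f/3.20

Rearrange H = f²/(N·c) + f for N: N = f² / ((H − f)·c).
N = 18² / ((6350 − 18) × 0.016) = 324 / 101.3 ≈ 3.20.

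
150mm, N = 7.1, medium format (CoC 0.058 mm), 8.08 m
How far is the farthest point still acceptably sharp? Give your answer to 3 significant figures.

9.45 m

Hyperfocal distance H = f²/(N·c) + f = 150²/(7.1 × 0.058) + 150 = 22500/0.4118 + 150 ≈ 54788.2 mm ≈ 54.79 m.
Far limit Df = s·(H − f)/(H − s) = 8080 × (54788.2 − 150) / (54788.2 − 8080) = 8080 × 54638.2 / 46708.2 ≈ 9451.8 mm ≈ 9.45 m.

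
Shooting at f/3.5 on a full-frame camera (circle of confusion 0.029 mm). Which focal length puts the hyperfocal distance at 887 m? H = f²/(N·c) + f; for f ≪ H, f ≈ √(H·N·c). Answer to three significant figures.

300 mm

From H = f²/(N·c) + f, with f ≪ H: f ≈ √(H·N·c) = √(887000 × 3.5 × 0.029) = √90030 ≈ 300.1 mm.
The +f correction barely moves this — solving exactly, f² + N·c·f − N·c·H = 0 ⇒ f = (−N·c + √((N·c)² + 4·N·c·H))/2 = (−0.1015 + √360122)/2 ≈ 300.00 mm, so f ≈ 300 mm.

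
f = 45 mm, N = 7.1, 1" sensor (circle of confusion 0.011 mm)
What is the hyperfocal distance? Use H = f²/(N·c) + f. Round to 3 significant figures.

Hyperfocal distance H = f²/(N·c) + f = 45²/(7.1 × 0.011) + 45 = 2025/0.0781 + 45 ≈ 25973.3 mm ≈ 26.0 m.

26.0 m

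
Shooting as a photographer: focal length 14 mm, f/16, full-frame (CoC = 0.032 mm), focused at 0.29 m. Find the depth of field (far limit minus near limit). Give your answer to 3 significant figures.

0.871 m

Hyperfocal distance H = f²/(N·c) + f = 14²/(16 × 0.032) + 14 = 196/0.512 + 14 ≈ 396.8 mm ≈ 0.397 m.
Near limit Dn = s·(H − f)/(H + s − 2f) = 290 × (396.8 − 14) / (396.8 + 290 − 2 × 14) = 290 × 382.8 / 658.8 ≈ 168.51 mm.
Far limit Df = s·(H − f)/(H − s) = 290 × (396.8 − 14) / (396.8 − 290) = 290 × 382.8 / 106.8 ≈ 1039.35 mm.
Depth of field = Df − Dn = 1039.35 − 168.51 ≈ 870.84 mm ≈ 0.871 m.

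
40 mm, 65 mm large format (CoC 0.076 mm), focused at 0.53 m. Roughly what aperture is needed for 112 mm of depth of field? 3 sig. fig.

Write h = H − f = f²/(N·c). The thin-lens limits are Dn = s·h/(h + (s−f)) and Df = s·h/(h − (s−f)), so DoF = Df − Dn = 2·s·(s−f)·h / (h² − (s−f)²).
That is a quadratic in h: DoF·h² − 2·s·(s−f)·h − DoF·(s−f)² = 0 ⇒ h = (s−f)·(s + √(s² + DoF²)) / DoF = 490 × (530 + √(530² + 112²)) / 112 = 490 × (530 + 541.705) / 112 ≈ 4688.7 mm.
Then N = f²/(c·h) = 40² / (0.076 × 4688.7) = 1600 / 356.34 ≈ 4.49.

f/4.49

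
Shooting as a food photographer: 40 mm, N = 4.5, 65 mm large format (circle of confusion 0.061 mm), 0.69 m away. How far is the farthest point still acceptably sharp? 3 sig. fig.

0.777 m

Hyperfocal distance H = f²/(N·c) + f = 40²/(4.5 × 0.061) + 40 = 1600/0.2745 + 40 ≈ 5868.8 mm ≈ 5.869 m.
Far limit Df = s·(H − f)/(H − s) = 690 × (5868.8 − 40) / (5868.8 − 690) = 690 × 5828.8 / 5178.8 ≈ 776.60 mm ≈ 0.777 m.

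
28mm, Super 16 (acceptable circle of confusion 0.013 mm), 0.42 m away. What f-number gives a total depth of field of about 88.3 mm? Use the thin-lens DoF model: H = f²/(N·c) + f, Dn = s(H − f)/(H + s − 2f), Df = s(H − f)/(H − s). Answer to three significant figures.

f/16

Write h = H − f = f²/(N·c). The thin-lens limits are Dn = s·h/(h + (s−f)) and Df = s·h/(h − (s−f)), so DoF = Df − Dn = 2·s·(s−f)·h / (h² − (s−f)²).
That is a quadratic in h: DoF·h² − 2·s·(s−f)·h − DoF·(s−f)² = 0 ⇒ h = (s−f)·(s + √(s² + DoF²)) / DoF = 392 × (420 + √(420² + 88.3²)) / 88.3 = 392 × (420 + 429.182) / 88.3 ≈ 3769.9 mm.
Then N = f²/(c·h) = 28² / (0.013 × 3769.9) = 784 / 49.008 ≈ 16.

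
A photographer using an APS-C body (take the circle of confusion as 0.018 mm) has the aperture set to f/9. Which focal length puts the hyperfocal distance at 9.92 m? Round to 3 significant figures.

From H = f²/(N·c) + f, with f ≪ H: f ≈ √(H·N·c) = √(9920 × 9 × 0.018) = √1607.0 ≈ 40.09 mm.
Exact: f² + N·c·f − N·c·H = 0 ⇒ f = (−N·c + √((N·c)² + 4·N·c·H))/2 = (−0.162 + √6428.2)/2 ≈ 40.007 mm ≈ 40.0 mm.

40.0 mm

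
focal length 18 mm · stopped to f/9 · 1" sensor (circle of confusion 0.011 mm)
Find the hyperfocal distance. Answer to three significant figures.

3.29 m

Hyperfocal distance H = f²/(N·c) + f = 18²/(9 × 0.011) + 18 = 324/0.099 + 18 ≈ 3290.7 mm ≈ 3.29 m.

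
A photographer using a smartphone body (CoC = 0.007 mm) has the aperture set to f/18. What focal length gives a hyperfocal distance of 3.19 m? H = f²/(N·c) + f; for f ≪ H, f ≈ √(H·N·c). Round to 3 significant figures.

From H = f²/(N·c) + f, with f ≪ H: f ≈ √(H·N·c) = √(3190 × 18 × 0.007) = √401.94 ≈ 20.05 mm.
Exact: f² + N·c·f − N·c·H = 0 ⇒ f = (−N·c + √((N·c)² + 4·N·c·H))/2 = (−0.126 + √1607.8)/2 ≈ 19.986 mm ≈ 20.0 mm.

20.0 mm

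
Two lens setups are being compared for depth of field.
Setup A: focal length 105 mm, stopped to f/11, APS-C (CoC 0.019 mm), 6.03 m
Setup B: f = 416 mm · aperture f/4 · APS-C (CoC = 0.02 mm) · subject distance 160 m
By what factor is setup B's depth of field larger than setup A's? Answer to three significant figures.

17.3

Setup A: H = 105²/(11×0.019) + 105 ≈ 52856.2 mm; DoF = Df − Dn = 6793.0 − 5421.1 ≈ 1371.9 mm.
Setup B: H = 416²/(4×0.02) + 416 ≈ 2163616.0 mm; DoF = Df − Dn = 172744 − 149007 ≈ 23737 mm.
Ratio = 23737 / 1371.9 ≈ 17.3.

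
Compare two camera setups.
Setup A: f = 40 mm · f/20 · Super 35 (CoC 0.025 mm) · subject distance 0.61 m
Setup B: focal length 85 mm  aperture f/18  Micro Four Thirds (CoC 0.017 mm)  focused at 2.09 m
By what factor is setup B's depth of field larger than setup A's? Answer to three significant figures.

Setup A: H = 40²/(20×0.025) + 40 ≈ 3240.0 mm; DoF = Df − Dn = 742.21 − 517.77 ≈ 224.44 mm.
Setup B: H = 85²/(18×0.017) + 85 ≈ 23696.1 mm; DoF = Df − Dn = 2283.95 − 1926.41 ≈ 357.54 mm.
Ratio = 357.54 / 224.44 ≈ 1.59.

1.59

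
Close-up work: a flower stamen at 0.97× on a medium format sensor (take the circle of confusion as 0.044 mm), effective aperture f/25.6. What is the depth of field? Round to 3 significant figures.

2.39 mm

At magnification m, DoF ≈ 2·N_eff·c/m² = 2 × 25.6 × 0.044 / 0.97² = 2.253 / 0.9409 ≈ 2.39 mm.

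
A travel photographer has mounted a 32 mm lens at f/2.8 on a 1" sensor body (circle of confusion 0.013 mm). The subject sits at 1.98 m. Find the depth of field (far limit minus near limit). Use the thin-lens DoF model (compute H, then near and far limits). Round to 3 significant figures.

276 mm

Hyperfocal distance H = f²/(N·c) + f = 32²/(2.8 × 0.013) + 32 = 1024/0.0364 + 32 ≈ 28163.9 mm ≈ 28.16 m.
Near limit Dn = s·(H − f)/(H + s − 2f) = 1980 × (28163.9 − 32) / (28163.9 + 1980 − 2 × 32) = 1980 × 28131.9 / 30079.9 ≈ 1851.77 mm.
Far limit Df = s·(H − f)/(H − s) = 1980 × (28163.9 − 32) / (28163.9 − 1980) = 1980 × 28131.9 / 26183.9 ≈ 2127.31 mm.
Depth of field = Df − Dn = 2127.31 − 1851.77 ≈ 275.54 mm.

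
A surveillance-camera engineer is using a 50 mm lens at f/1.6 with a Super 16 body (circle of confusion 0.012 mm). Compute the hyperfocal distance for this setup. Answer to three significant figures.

Hyperfocal distance H = f²/(N·c) + f = 50²/(1.6 × 0.012) + 50 = 2500/0.0192 + 50 ≈ 130258.3 mm ≈ 130 m.

130 m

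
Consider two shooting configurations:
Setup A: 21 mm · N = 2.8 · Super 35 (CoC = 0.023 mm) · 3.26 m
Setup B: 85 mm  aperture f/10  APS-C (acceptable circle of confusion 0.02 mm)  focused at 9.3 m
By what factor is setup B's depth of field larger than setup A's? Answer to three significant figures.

Setup A: H = 21²/(2.8×0.023) + 21 ≈ 6868.8 mm; DoF = Df − Dn = 6185.9 − 2213.2 ≈ 3972.7 mm.
Setup B: H = 85²/(10×0.02) + 85 ≈ 36210.0 mm; DoF = Df − Dn = 12484.7 − 7409.8 ≈ 5074.9 mm.
Ratio = 5074.9 / 3972.7 ≈ 1.28.

1.28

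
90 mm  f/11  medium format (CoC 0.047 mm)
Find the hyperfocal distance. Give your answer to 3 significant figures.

Hyperfocal distance H = f²/(N·c) + f = 90²/(11 × 0.047) + 90 = 8100/0.517 + 90 ≈ 15757.3 mm ≈ 15.8 m.

15.8 m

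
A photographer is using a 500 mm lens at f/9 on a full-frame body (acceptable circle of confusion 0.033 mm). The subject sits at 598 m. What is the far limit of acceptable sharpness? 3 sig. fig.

Hyperfocal distance H = f²/(N·c) + f = 500²/(9 × 0.033) + 500 = 250000/0.297 + 500 ≈ 842250.8 mm ≈ 842.3 m.
Far limit Df = s·(H − f)/(H − s) = 598000 × (842250.8 − 500) / (842250.8 − 598000) = 598000 × 841750.8 / 244250.8 ≈ 2060861 mm ≈ 2060 m.

2060 m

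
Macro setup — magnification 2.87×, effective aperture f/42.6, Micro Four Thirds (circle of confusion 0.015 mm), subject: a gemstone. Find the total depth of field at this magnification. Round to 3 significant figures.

0.155 mm

At magnification m, DoF ≈ 2·N_eff·c/m² = 2 × 42.6 × 0.015 / 2.87² = 1.278 / 8.237 ≈ 0.155 mm.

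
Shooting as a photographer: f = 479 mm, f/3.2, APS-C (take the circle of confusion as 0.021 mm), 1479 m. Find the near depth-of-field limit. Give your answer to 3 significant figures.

Hyperfocal distance H = f²/(N·c) + f = 479²/(3.2 × 0.021) + 479 = 229441/0.0672 + 479 ≈ 3414779.6 mm ≈ 3415 m.
Near limit Dn = s·(H − f)/(H + s − 2f) = 1479000 × (3414779.6 − 479) / (3414779.6 + 1479000 − 2 × 479) = 1479000 × 3414300.6 / 4892821.6 ≈ 1032073 mm ≈ 1030 m.

1030 m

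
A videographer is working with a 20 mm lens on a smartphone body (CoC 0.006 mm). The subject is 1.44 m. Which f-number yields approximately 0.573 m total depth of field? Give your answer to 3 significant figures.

f/9

Write h = H − f = f²/(N·c). The thin-lens limits are Dn = s·h/(h + (s−f)) and Df = s·h/(h − (s−f)), so DoF = Df − Dn = 2·s·(s−f)·h / (h² − (s−f)²).
That is a quadratic in h: DoF·h² − 2·s·(s−f)·h − DoF·(s−f)² = 0 ⇒ h = (s−f)·(s + √(s² + DoF²)) / DoF = 1420 × (1440 + √(1440² + 573²)) / 573 = 1420 × (1440 + 1549.82) / 573 ≈ 7409.3 mm.
Then N = f²/(c·h) = 20² / (0.006 × 7409.3) = 400 / 44.456 ≈ 9.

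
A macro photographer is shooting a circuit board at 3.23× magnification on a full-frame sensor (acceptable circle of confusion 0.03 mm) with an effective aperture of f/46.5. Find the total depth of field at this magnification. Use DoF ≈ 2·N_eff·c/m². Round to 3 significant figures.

At magnification m, DoF ≈ 2·N_eff·c/m² = 2 × 46.5 × 0.03 / 3.23² = 2.79 / 10.43 ≈ 0.267 mm.

0.267 mm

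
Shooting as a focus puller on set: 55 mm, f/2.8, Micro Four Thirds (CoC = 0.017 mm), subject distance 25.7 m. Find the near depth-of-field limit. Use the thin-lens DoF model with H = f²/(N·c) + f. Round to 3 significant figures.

Hyperfocal distance H = f²/(N·c) + f = 55²/(2.8 × 0.017) + 55 = 3025/0.0476 + 55 ≈ 63605.4 mm ≈ 63.61 m.
Near limit Dn = s·(H − f)/(H + s − 2f) = 25700 × (63605.4 − 55) / (63605.4 + 25700 − 2 × 55) = 25700 × 63550.4 / 89195.4 ≈ 18311 mm ≈ 18.3 m.

18.3 m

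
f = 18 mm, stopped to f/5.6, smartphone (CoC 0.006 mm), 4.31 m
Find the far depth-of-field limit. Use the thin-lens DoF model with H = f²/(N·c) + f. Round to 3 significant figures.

Hyperfocal distance H = f²/(N·c) + f = 18²/(5.6 × 0.006) + 18 = 324/0.0336 + 18 ≈ 9660.9 mm ≈ 9.661 m.
Far limit Df = s·(H − f)/(H − s) = 4310 × (9660.9 − 18) / (9660.9 − 4310) = 4310 × 9642.9 / 5350.9 ≈ 7767.1 mm ≈ 7.77 m.

7.77 m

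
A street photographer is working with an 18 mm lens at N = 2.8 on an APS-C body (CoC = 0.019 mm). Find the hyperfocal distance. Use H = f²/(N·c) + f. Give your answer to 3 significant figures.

6.11 m

Hyperfocal distance H = f²/(N·c) + f = 18²/(2.8 × 0.019) + 18 = 324/0.0532 + 18 ≈ 6108.2 mm ≈ 6.11 m.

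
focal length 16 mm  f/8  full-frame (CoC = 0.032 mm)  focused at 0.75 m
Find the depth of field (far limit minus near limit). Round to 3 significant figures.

Hyperfocal distance H = f²/(N·c) + f = 16²/(8 × 0.032) + 16 = 256/0.256 + 16 ≈ 1016.0 mm ≈ 1.016 m.
Near limit Dn = s·(H − f)/(H + s − 2f) = 750 × (1016.0 − 16) / (1016.0 + 750 − 2 × 16) = 750 × 1000.0 / 1734.0 ≈ 432.5 mm.
Far limit Df = s·(H − f)/(H − s) = 750 × (1016.0 − 16) / (1016.0 − 750) = 750 × 1000.0 / 266.0 ≈ 2819.5 mm.
Depth of field = Df − Dn = 2819.5 − 432.5 ≈ 2387.0 mm ≈ 2.39 m.

2.39 m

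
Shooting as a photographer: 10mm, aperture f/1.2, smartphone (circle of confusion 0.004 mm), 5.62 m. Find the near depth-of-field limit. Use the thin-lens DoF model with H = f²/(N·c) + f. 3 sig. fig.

Hyperfocal distance H = f²/(N·c) + f = 10²/(1.2 × 0.004) + 10 = 100/0.0048 + 10 ≈ 20843.3 mm ≈ 20.84 m.
Near limit Dn = s·(H − f)/(H + s − 2f) = 5620 × (20843.3 − 10) / (20843.3 + 5620 − 2 × 10) = 5620 × 20833.3 / 26443.3 ≈ 4427.7 mm ≈ 4.43 m.

4.43 m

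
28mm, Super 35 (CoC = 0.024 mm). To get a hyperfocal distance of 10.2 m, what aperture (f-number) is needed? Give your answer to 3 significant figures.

f/3.21

Rearrange H = f²/(N·c) + f for N: N = f² / ((H − f)·c).
N = 28² / ((10200 − 28) × 0.024) = 784 / 244.1 ≈ 3.21.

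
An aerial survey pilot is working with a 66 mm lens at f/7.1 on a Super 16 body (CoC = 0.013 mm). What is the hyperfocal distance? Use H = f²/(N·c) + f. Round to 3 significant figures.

Hyperfocal distance H = f²/(N·c) + f = 66²/(7.1 × 0.013) + 66 = 4356/0.0923 + 66 ≈ 47259.9 mm ≈ 47.3 m.

47.3 m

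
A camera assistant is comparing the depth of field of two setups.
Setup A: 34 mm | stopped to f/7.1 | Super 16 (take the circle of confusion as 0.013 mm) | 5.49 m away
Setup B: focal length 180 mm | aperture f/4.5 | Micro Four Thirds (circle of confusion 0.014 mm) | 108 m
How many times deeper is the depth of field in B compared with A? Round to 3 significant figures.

Setup A: H = 34²/(7.1×0.013) + 34 ≈ 12558.4 mm; DoF = Df − Dn = 9727.7 − 3824.1 ≈ 5903.6 mm.
Setup B: H = 180²/(4.5×0.014) + 180 ≈ 514465.7 mm; DoF = Df − Dn = 136648 − 89282 ≈ 47366 mm.
Ratio = 47366 / 5903.6 ≈ 8.02.

8.02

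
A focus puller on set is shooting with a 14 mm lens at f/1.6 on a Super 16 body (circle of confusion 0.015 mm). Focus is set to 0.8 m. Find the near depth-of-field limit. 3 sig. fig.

Hyperfocal distance H = f²/(N·c) + f = 14²/(1.6 × 0.015) + 14 = 196/0.024 + 14 ≈ 8180.7 mm ≈ 8.181 m.
Near limit Dn = s·(H − f)/(H + s − 2f) = 800 × (8180.7 − 14) / (8180.7 + 800 − 2 × 14) = 800 × 8166.7 / 8952.7 ≈ 729.76 mm ≈ 0.730 m.

0.730 m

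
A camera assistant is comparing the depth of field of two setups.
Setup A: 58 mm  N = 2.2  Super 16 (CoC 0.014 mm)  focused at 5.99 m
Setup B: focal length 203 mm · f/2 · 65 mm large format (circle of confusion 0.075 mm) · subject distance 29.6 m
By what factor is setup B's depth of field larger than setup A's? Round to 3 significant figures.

9.82

Setup A: H = 58²/(2.2×0.014) + 58 ≈ 109278.8 mm; DoF = Df − Dn = 6334.01 − 5681.43 ≈ 652.58 mm.
Setup B: H = 203²/(2×0.075) + 203 ≈ 274929.7 mm; DoF = Df − Dn = 33146.9 − 26738.8 ≈ 6408.1 mm.
Ratio = 6408.1 / 652.58 ≈ 9.82.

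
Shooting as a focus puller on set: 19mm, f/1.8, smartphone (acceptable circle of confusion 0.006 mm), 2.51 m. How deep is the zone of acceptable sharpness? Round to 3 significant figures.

Hyperfocal distance H = f²/(N·c) + f = 19²/(1.8 × 0.006) + 19 = 361/0.0108 + 19 ≈ 33444.9 mm ≈ 33.44 m.
Near limit Dn = s·(H − f)/(H + s − 2f) = 2510 × (33444.9 − 19) / (33444.9 + 2510 − 2 × 19) = 2510 × 33425.9 / 35916.9 ≈ 2335.92 mm.
Far limit Df = s·(H − f)/(H − s) = 2510 × (33444.9 − 19) / (33444.9 − 2510) = 2510 × 33425.9 / 30934.9 ≈ 2712.11 mm.
Depth of field = Df − Dn = 2712.11 − 2335.92 ≈ 376.19 mm.

376 mm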